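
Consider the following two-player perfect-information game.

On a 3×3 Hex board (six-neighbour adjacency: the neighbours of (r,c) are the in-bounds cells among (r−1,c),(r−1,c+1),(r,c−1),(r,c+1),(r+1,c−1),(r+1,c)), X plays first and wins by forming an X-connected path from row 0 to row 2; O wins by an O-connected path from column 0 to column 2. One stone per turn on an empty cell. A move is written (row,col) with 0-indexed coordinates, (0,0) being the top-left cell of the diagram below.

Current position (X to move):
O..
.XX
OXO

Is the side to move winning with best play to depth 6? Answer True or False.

X winning at [O../.XX/OXO]: True

p1 X@[O../.XX/OXO]: (0,1)[OX./.XX/OXO]+1* (0,2)[O.X/.XX/OXO]+1 (1,0)[O../XXX/OXO]+1
p2 O@[OX./.XX/OXO] terminal -1; root [O../.XX/OXO] d6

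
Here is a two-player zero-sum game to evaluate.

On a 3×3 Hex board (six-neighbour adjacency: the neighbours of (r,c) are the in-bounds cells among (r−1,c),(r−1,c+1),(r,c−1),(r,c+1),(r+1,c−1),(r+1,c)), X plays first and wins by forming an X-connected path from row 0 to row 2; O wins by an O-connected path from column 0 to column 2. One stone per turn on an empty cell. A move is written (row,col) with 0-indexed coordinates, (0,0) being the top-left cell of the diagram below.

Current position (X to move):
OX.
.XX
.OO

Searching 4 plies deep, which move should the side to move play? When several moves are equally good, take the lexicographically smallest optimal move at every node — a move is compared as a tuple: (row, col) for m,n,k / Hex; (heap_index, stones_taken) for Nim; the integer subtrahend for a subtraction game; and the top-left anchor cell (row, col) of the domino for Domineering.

X's best at [OX./.XX/.OO]: (2,0)

[OX./.XX/.OO] X move#1: (0,2):-1/OXX/.XX/.OO, (1,0):-1/OX./XXX/.OO, (2,0):+1/OX./.XX/XOO*
[OX./.XX/XOO] end (terminal -1, O#2); searched OX./.XX/.OO to 4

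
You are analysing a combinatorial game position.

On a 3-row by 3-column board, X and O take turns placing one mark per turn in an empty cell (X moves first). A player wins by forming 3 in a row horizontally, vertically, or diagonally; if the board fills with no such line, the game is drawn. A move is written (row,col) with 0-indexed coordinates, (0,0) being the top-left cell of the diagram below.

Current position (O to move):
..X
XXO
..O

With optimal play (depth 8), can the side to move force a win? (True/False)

ply 1, O at ..X/XXO/..O | (0,0)=-1→O.X/XXO/..O; (0,1)=-1→.OX/XXO/..O; (2,0)=+0→..X/XXO/O.O*; (2,1)=-1→..X/XXO/.OO
ply 2, X at ..X/XXO/O.O | (0,0)=-1→X.X/XXO/O.O; (0,1)=-1→.XX/XXO/O.O; (2,1)=+0→..X/XXO/OXO*
ply 3, O at ..X/XXO/OXO | (0,0)=-1→O.X/XXO/OXO; (0,1)=+0→.OX/XXO/OXO*
ply 4, X at .OX/XXO/OXO | (0,0)=+0→XOX/XXO/OXO*
ply 5: XOX/XXO/OXO is terminal +0 (O); from ..X/XXO/..O depth 8

O winning at [..X/XXO/..O]: False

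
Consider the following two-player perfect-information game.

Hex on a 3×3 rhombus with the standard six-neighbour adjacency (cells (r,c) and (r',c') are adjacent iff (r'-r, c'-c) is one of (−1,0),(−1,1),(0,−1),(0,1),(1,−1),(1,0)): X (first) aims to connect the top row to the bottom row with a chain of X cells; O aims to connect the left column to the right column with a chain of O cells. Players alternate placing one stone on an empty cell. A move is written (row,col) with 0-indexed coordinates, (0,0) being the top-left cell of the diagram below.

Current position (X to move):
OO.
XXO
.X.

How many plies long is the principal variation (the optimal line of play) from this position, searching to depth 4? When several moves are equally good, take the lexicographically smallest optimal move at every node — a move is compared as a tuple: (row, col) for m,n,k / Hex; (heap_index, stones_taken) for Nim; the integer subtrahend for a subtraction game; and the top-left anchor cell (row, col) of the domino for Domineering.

PV length from [OO./XXO/.X.]: 1 ply

[OO./XXO/.X.] X move#1: (0,2):+1/OOX/XXO/.X.*, (2,0):-1/OO./XXO/XX., (2,2):-1/OO./XXO/.XX
[OOX/XXO/.X.] end (terminal -1, O#2); searched OO./XXO/.X. to 4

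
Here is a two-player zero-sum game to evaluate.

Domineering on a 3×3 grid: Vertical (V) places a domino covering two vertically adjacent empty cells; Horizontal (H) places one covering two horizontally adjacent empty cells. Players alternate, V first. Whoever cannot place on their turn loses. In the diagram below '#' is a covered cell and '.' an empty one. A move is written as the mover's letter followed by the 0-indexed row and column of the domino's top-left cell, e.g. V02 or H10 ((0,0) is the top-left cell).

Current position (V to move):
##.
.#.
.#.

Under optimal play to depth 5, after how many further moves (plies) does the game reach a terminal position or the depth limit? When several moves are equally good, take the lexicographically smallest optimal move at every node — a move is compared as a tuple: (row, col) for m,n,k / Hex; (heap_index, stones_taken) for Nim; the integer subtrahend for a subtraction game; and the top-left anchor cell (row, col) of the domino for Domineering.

p1 V@[##./.#./.#.]: V02[###/.##/.#.]+1* V10[##./##./##.]+1 V12[##./.##/.##]+1
p2 H@[###/.##/.#.] terminal -1; root [##./.#./.#.] d5

PV length from [##./.#./.#.]: 1 ply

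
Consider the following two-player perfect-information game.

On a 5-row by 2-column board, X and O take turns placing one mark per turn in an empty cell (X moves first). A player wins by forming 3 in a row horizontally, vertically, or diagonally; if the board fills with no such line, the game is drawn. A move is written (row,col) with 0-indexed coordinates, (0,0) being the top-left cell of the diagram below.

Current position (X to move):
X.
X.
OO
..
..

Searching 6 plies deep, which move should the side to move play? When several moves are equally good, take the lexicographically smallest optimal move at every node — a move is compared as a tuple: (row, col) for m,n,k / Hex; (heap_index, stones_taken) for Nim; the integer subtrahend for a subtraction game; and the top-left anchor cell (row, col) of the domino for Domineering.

ply 1, X at X./X./OO/../.. | (0,1)=-1→XX/X./OO/../..; (1,1)=+0→X./XX/OO/../..*; (3,0)=-1→X./X./OO/X./..; (3,1)=+0→X./X./OO/.X/..; (4,0)=-1→X./X./OO/../X.; (4,1)=-1→X./X./OO/../.X
ply 2, O at X./XX/OO/../.. | (0,1)=+0→XO/XX/OO/../..*; (3,0)=+0→X./XX/OO/O./..; (3,1)=+0→X./XX/OO/.O/..; (4,0)=+0→X./XX/OO/../O.; (4,1)=+0→X./XX/OO/../.O
ply 3, X at XO/XX/OO/../.. | (3,0)=+0→XO/XX/OO/X./..*; (3,1)=+0→XO/XX/OO/.X/..; (4,0)=+0→XO/XX/OO/../X.; (4,1)=+0→XO/XX/OO/../.X
ply 4, O at XO/XX/OO/X./.. | (3,1)=+0→XO/XX/OO/XO/..*; (4,0)=+0→XO/XX/OO/X./O.; (4,1)=+0→XO/XX/OO/X./.O
ply 5, X at XO/XX/OO/XO/.. | (4,0)=-1→XO/XX/OO/XO/X.; (4,1)=+0→XO/XX/OO/XO/.X*
ply 6, O at XO/XX/OO/XO/.X | (4,0)=+0→XO/XX/OO/XO/OX*
ply 7: XO/XX/OO/XO/OX is terminal +0 (X); from X./X./OO/../.. depth 6

X's best at [X./X./OO/../..]: (1,1)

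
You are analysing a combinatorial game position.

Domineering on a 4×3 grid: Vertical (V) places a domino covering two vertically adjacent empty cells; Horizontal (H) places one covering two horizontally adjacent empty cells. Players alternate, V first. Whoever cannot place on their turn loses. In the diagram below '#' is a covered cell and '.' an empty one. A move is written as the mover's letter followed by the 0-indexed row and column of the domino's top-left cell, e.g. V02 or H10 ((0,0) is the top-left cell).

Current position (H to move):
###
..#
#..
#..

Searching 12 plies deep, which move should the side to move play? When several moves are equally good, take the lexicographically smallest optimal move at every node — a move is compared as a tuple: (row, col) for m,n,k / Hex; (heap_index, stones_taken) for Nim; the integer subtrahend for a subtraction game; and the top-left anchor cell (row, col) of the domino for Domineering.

H's best at [###/..#/#../#..]: H21

ply 1, H at ###/..#/#../#.. | H10=-1→###/###/#../#..; H21=+1→###/..#/###/#..*; H31=-1→###/..#/#../###
ply 2: ###/..#/###/#.. is terminal -1 (V); from ###/..#/#../#.. depth 12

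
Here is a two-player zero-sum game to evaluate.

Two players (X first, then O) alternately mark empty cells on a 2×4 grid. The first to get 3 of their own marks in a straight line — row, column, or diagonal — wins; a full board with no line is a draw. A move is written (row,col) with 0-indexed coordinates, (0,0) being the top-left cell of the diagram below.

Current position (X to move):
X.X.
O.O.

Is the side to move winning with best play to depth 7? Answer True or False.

[X.X./O.O.] X move#1: (0,1):+1/XXX./O.O.*, (0,3):-1/X.XX/O.O., (1,1):+0/X.X./OXO., (1,3):-1/X.X./O.OX
[XXX./O.O.] end (terminal -1, O#2); searched X.X./O.O. to 7

X winning at [X.X./O.O.]: True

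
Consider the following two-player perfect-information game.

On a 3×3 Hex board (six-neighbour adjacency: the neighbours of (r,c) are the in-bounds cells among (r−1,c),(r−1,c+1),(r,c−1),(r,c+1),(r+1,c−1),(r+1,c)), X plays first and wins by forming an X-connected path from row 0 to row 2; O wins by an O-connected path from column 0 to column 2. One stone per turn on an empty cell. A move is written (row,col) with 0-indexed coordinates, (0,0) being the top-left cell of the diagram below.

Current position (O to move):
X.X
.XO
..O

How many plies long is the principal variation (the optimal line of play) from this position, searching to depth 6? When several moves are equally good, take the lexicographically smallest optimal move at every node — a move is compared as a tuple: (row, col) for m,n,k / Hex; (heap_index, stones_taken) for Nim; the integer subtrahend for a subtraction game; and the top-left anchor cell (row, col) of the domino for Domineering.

PV length from [X.X/.XO/..O]: 4 plies

ply 1, O at X.X/.XO/..O | (0,1)=-1→XOX/.XO/..O*; (1,0)=-1→X.X/OXO/..O; (2,0)=-1→X.X/.XO/O.O; (2,1)=-1→X.X/.XO/.OO
ply 2, X at XOX/.XO/..O | (1,0)=+1→XOX/XXO/..O*; (2,0)=+1→XOX/.XO/X.O; (2,1)=+1→XOX/.XO/.XO
ply 3, O at XOX/XXO/..O | (2,0)=-1→XOX/XXO/O.O*; (2,1)=-1→XOX/XXO/.OO
ply 4, X at XOX/XXO/O.O | (2,1)=+1→XOX/XXO/OXO*
ply 5: XOX/XXO/OXO is terminal -1 (O); from X.X/.XO/..O depth 6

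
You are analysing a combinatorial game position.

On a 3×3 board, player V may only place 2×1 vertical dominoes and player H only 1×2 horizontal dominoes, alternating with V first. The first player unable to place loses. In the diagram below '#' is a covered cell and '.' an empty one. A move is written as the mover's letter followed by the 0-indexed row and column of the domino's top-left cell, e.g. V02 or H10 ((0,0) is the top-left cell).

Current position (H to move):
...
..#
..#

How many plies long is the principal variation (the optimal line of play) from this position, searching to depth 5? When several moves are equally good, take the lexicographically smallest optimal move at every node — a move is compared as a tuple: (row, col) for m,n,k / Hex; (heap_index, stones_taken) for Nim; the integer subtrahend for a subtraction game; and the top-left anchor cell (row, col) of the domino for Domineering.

[.../..#/..#] H move#1: H00:-1/##./..#/..#, H01:-1/.##/..#/..#, H10:+1/.../###/..#*, H20:-1/.../..#/###
[.../###/..#] end (terminal -1, V#2); searched .../..#/..# to 5

PV length from [.../..#/..#]: 1 ply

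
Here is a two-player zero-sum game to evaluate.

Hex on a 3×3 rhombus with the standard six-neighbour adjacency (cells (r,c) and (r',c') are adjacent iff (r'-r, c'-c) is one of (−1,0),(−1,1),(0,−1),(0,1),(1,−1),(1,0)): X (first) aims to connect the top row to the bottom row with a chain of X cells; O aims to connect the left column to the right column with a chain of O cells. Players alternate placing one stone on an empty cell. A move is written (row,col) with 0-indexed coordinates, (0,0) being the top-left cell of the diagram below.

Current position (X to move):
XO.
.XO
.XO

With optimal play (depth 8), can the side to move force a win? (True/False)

X winning at [XO./.XO/.XO]: True

ply 1, X at XO./.XO/.XO | (0,2)=+1→XOX/.XO/.XO*; (1,0)=+1→XO./XXO/.XO; (2,0)=+1→XO./.XO/XXO
ply 2: XOX/.XO/.XO is terminal -1 (O); from XO./.XO/.XO depth 8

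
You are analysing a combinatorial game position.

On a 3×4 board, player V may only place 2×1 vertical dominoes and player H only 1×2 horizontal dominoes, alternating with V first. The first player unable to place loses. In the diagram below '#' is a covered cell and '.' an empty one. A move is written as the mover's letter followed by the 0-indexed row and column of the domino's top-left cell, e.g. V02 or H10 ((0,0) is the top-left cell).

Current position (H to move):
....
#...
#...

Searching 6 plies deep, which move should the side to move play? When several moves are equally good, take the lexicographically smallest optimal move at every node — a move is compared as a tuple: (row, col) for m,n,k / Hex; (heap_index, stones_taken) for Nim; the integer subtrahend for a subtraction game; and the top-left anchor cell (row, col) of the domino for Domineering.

H's best at [..../#.../#...]: H11

[..../#.../#...] H move#1: H00:-1/##../#.../#..., H01:-1/.##./#.../#..., H02:-1/..##/#.../#..., H11:+1/..../###./#...*, H12:+1/..../#.##/#..., H21:-1/..../#.../###., H22:-1/..../#.../#.##
[..../###./#...] V move#2: V03:-1/...#/####/#...*, V13:-1/..../####/#..#
[...#/####/#...] H move#3: H00:+1/##.#/####/#...*, H01:+1/.###/####/#..., H21:+1/...#/####/###., H22:+1/...#/####/#.##
[##.#/####/#...] end (terminal -1, V#4); searched ..../#.../#... to 6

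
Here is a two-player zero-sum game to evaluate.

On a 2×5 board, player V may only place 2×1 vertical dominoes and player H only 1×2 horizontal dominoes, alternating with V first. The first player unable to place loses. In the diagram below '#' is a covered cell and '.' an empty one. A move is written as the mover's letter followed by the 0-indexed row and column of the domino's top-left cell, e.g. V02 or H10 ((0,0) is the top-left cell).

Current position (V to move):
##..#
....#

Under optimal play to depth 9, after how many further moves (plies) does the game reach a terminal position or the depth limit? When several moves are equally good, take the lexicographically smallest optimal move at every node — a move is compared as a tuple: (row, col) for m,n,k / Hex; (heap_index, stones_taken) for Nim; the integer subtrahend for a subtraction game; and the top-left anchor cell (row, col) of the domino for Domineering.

PV length from [##..#/....#]: 3 plies

[##..#/....#] V move#1: V02:+1/###.#/..#.#*, V03:-1/##.##/...##
[###.#/..#.#] H move#2: H10:-1/###.#/###.#*
[###.#/###.#] V move#3: V03:+1/#####/#####*
[#####/#####] end (terminal -1, H#4); searched ##..#/....# to 9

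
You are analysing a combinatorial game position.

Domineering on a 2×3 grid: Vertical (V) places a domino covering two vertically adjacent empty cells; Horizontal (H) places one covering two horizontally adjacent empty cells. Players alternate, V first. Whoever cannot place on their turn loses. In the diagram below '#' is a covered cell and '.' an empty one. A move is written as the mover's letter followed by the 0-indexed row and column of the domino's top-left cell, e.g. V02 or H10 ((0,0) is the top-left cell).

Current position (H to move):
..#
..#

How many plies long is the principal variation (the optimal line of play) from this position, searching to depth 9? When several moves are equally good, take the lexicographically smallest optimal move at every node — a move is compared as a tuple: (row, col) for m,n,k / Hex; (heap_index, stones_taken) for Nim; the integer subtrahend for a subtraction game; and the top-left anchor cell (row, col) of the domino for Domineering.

PV length from [..#/..#]: 1 ply

p1 H@[..#/..#]: H00[###/..#]+1* H10[..#/###]+1
p2 V@[###/..#] terminal -1; root [..#/..#] d9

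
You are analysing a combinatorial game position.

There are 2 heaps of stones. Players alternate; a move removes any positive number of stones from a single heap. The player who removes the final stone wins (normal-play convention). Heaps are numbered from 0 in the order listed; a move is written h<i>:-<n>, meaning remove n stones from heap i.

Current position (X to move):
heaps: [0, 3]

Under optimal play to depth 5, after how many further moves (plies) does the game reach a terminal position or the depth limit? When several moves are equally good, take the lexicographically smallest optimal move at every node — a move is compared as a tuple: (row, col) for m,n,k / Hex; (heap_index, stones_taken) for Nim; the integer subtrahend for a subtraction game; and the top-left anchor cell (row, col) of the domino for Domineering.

PV length from [(0,3)]: 1 ply

ply 1, X at (0,3) | h1:-1=-1→(0,2); h1:-2=-1→(0,1); h1:-3=+1→(0,0)*
ply 2: (0,0) is terminal -1 (O); from (0,3) depth 5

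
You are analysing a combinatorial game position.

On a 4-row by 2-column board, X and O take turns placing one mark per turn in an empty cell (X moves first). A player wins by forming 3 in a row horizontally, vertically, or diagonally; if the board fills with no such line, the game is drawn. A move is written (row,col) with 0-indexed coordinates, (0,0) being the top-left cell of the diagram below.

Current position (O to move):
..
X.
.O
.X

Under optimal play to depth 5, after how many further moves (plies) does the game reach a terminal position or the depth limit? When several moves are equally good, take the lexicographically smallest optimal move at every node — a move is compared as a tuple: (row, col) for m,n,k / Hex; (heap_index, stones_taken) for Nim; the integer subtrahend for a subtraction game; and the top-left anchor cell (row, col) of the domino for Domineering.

PV length from [../X./.O/.X]: 5 plies

p1 O@[../X./.O/.X]: (0,0)[O./X./.O/.X]+0* (0,1)[.O/X./.O/.X]+0 (1,1)[../XO/.O/.X]+0 (2,0)[../X./OO/.X]+0 (3,0)[../X./.O/OX]+0
p2 X@[O./X./.O/.X]: (0,1)[OX/X./.O/.X]+0* (1,1)[O./XX/.O/.X]+0 (2,0)[O./X./XO/.X]+0 (3,0)[O./X./.O/XX]+0
p3 O@[OX/X./.O/.X]: (1,1)[OX/XO/.O/.X]+0* (2,0)[OX/X./OO/.X]+0 (3,0)[OX/X./.O/OX]+0
p4 X@[OX/XO/.O/.X]: (2,0)[OX/XO/XO/.X]+0* (3,0)[OX/XO/.O/XX]+0
p5 O@[OX/XO/XO/.X]: (3,0)[OX/XO/XO/OX]+0*
p6 X@[OX/XO/XO/OX] terminal +0; root [../X./.O/.X] d5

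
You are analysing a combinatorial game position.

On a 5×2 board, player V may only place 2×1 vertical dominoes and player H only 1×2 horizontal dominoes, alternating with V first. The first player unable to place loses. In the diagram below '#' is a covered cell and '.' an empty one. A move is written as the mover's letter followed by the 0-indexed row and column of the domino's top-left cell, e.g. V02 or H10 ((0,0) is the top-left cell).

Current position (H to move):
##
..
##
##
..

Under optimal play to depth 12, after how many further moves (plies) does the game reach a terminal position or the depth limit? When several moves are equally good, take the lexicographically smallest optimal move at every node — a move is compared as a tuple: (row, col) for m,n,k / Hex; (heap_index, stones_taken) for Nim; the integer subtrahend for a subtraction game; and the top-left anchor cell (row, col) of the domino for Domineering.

[##/../##/##/..] H move#1: H10:+1/##/##/##/##/..*, H40:+1/##/../##/##/##
[##/##/##/##/..] end (terminal -1, V#2); searched ##/../##/##/.. to 12

PV length from [##/../##/##/..]: 1 ply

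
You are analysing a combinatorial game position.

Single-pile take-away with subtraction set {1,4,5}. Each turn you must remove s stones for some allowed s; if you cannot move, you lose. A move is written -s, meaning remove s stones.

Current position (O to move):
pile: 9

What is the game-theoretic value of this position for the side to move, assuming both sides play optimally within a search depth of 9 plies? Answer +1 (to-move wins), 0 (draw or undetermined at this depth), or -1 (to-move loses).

[9] O move#1: -1:+1/8*, -4:-1/5, -5:-1/4
[8] X move#2: -1:-1/7*, -4:-1/4, -5:-1/3
[7] O move#3: -1:-1/6, -4:-1/3, -5:+1/2*
[2] X move#4: -1:-1/1*
[1] O move#5: -1:+1/0*
[0] end (terminal -1, X#6); searched 9 to 9

value(9, O) = +1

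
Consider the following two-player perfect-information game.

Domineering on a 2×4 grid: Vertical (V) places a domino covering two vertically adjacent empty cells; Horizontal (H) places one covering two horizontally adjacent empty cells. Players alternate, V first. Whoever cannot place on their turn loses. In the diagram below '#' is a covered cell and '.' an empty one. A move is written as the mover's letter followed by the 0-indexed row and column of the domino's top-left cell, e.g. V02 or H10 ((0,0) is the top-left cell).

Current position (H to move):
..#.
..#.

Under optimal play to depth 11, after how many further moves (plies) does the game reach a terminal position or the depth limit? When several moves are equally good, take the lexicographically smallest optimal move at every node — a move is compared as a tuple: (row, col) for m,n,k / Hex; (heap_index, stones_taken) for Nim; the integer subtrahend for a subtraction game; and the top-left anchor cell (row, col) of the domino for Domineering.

ply 1, H at ..#./..#. | H00=+1→###./..#.*; H10=+1→..#./###.
ply 2, V at ###./..#. | V03=-1→####/..##*
ply 3, H at ####/..## | H10=+1→####/####*
ply 4: ####/#### is terminal -1 (V); from ..#./..#. depth 11

PV length from [..#./..#.]: 3 plies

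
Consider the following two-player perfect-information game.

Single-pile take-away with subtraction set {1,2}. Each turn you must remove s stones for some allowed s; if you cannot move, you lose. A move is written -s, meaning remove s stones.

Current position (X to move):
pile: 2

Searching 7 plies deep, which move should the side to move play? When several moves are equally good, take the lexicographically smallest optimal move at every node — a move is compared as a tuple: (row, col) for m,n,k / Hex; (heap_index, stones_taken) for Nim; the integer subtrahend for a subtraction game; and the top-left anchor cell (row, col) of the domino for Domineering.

[2] X move#1: -1:-1/1, -2:+1/0*
[0] end (terminal -1, O#2); searched 2 to 7

X's best at [2]: -2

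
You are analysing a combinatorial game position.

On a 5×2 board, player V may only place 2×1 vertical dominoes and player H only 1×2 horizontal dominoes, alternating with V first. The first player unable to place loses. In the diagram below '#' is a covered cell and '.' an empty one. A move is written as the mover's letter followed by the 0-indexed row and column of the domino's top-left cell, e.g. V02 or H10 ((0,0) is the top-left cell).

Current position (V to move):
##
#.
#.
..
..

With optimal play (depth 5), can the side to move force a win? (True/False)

ply 1, V at ##/#./#./../.. | V11=-1→##/##/##/../..; V21=-1→##/#./##/.#/..; V30=+1→##/#./#./#./#.*; V31=+1→##/#./#./.#/.#
ply 2: ##/#./#./#./#. is terminal -1 (H); from ##/#./#./../.. depth 5

V winning at [##/#./#./../..]: True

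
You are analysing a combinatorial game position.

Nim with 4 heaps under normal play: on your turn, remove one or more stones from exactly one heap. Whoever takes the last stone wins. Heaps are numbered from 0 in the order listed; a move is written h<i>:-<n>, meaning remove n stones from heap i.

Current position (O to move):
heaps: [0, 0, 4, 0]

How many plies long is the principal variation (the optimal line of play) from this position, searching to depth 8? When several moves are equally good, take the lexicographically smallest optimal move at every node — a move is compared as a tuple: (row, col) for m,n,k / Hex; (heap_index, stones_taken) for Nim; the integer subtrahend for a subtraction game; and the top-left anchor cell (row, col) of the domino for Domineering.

PV length from [(0,0,4,0)]: 1 ply

[(0,0,4,0)] O move#1: h2:-1:-1/(0,0,3,0), h2:-2:-1/(0,0,2,0), h2:-3:-1/(0,0,1,0), h2:-4:+1/(0,0,0,0)*
[(0,0,0,0)] end (terminal -1, X#2); searched (0,0,4,0) to 8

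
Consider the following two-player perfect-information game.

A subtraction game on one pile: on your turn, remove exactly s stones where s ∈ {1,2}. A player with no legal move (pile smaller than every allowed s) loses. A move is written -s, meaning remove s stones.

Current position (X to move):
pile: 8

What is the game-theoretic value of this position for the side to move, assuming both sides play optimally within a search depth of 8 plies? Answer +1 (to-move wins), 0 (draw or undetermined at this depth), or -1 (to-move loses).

[8] X move#1: -1:-1/7, -2:+1/6*
[6] O move#2: -1:-1/5*, -2:-1/4
[5] X move#3: -1:-1/4, -2:+1/3*
[3] O move#4: -1:-1/2*, -2:-1/1
[2] X move#5: -1:-1/1, -2:+1/0*
[0] end (terminal -1, O#6); searched 8 to 8

value(8, X) = +1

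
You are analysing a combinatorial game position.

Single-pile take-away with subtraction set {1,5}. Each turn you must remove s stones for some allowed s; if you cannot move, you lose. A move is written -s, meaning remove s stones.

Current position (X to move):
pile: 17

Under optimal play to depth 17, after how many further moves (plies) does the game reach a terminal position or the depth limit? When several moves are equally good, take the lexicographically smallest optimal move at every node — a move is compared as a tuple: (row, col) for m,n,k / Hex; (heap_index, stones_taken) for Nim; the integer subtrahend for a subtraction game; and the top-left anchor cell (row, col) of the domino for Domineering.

PV length from [17]: 17 plies

ply 1, X at 17 | -1=+1→16*; -5=+1→12
ply 2, O at 16 | -1=-1→15*; -5=-1→11
ply 3, X at 15 | -1=+1→14*; -5=+1→10
ply 4, O at 14 | -1=-1→13*; -5=-1→9
ply 5, X at 13 | -1=+1→12*; -5=+1→8
ply 6, O at 12 | -1=-1→11*; -5=-1→7
ply 7, X at 11 | -1=+1→10*; -5=+1→6
ply 8, O at 10 | -1=-1→9*; -5=-1→5
ply 9, X at 9 | -1=+1→8*; -5=+1→4
ply 10, O at 8 | -1=-1→7*; -5=-1→3
ply 11, X at 7 | -1=+1→6*; -5=+1→2
ply 12, O at 6 | -1=-1→5*; -5=-1→1
ply 13, X at 5 | -1=+1→4*; -5=+1→0
ply 14, O at 4 | -1=-1→3*
ply 15, X at 3 | -1=+1→2*
ply 16, O at 2 | -1=-1→1*
ply 17, X at 1 | -1=+1→0*
ply 18: 0 is terminal -1 (O); from 17 depth 17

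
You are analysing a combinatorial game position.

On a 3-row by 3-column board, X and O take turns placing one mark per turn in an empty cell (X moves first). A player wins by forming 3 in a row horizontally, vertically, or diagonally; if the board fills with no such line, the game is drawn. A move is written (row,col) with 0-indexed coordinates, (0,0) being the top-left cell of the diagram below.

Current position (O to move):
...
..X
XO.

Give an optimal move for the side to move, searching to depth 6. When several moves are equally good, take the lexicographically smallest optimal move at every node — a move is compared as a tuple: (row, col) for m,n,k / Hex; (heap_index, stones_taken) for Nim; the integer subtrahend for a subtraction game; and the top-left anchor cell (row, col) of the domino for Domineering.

ply 1, O at .../..X/XO. | (0,0)=-1→O../..X/XO.; (0,1)=-1→.O./..X/XO.; (0,2)=-1→..O/..X/XO.; (1,0)=-1→.../O.X/XO.; (1,1)=+0→.../.OX/XO.*; (2,2)=-1→.../..X/XOO
ply 2, X at .../.OX/XO. | (0,0)=-1→X../.OX/XO.; (0,1)=+0→.X./.OX/XO.*; (0,2)=-1→..X/.OX/XO.; (1,0)=-1→.../XOX/XO.; (2,2)=-1→.../.OX/XOX
ply 3, O at .X./.OX/XO. | (0,0)=+0→OX./.OX/XO.*; (0,2)=+0→.XO/.OX/XO.; (1,0)=-1→.X./OOX/XO.; (2,2)=-1→.X./.OX/XOO
ply 4, X at OX./.OX/XO. | (0,2)=-1→OXX/.OX/XO.; (1,0)=-1→OX./XOX/XO.; (2,2)=+0→OX./.OX/XOX*
ply 5, O at OX./.OX/XOX | (0,2)=+0→OXO/.OX/XOX*; (1,0)=-1→OX./OOX/XOX
ply 6, X at OXO/.OX/XOX | (1,0)=+0→OXO/XOX/XOX*
ply 7: OXO/XOX/XOX is terminal +0 (O); from .../..X/XO. depth 6

O's best at [.../..X/XO.]: (1,1)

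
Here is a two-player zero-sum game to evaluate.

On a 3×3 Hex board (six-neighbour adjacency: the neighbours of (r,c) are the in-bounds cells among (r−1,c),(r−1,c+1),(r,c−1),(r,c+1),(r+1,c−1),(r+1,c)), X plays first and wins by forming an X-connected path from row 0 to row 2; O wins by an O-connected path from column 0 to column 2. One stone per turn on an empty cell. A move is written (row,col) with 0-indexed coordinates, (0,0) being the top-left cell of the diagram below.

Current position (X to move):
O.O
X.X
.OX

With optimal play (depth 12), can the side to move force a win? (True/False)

[O.O/X.X/.OX] X move#1: (0,1):+1/OXO/X.X/.OX*, (1,1):-1/O.O/XXX/.OX, (2,0):-1/O.O/X.X/XOX
[OXO/X.X/.OX] O move#2: (1,1):-1/OXO/XOX/.OX*, (2,0):-1/OXO/X.X/OOX
[OXO/XOX/.OX] X move#3: (2,0):+1/OXO/XOX/XOX*
[OXO/XOX/XOX] end (terminal -1, O#4); searched O.O/X.X/.OX to 12

X winning at [O.O/X.X/.OX]: True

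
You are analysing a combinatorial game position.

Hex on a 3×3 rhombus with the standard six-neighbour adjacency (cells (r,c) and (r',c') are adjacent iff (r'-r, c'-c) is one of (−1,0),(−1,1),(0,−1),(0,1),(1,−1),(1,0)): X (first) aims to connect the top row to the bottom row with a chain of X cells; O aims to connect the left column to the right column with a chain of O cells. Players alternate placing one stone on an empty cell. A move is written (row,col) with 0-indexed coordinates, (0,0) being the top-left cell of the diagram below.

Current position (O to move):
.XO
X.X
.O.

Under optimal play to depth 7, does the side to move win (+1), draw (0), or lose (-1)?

value(.XO/X.X/.O., O) = +1

ply 1, O at .XO/X.X/.O. | (0,0)=-1→OXO/X.X/.O.; (1,1)=-1→.XO/XOX/.O.; (2,0)=+1→.XO/X.X/OO.*; (2,2)=-1→.XO/X.X/.OO
ply 2, X at .XO/X.X/OO. | (0,0)=-1→XXO/X.X/OO.*; (1,1)=-1→.XO/XXX/OO.; (2,2)=-1→.XO/X.X/OOX
ply 3, O at XXO/X.X/OO. | (1,1)=+1→XXO/XOX/OO.*; (2,2)=+1→XXO/X.X/OOO
ply 4: XXO/XOX/OO. is terminal -1 (X); from .XO/X.X/.O. depth 7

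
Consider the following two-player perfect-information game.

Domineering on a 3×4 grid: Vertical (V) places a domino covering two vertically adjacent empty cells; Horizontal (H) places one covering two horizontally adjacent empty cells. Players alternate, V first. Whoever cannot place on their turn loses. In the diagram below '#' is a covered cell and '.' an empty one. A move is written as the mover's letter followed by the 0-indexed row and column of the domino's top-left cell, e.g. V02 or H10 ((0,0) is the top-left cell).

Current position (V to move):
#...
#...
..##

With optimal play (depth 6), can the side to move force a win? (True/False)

ply 1, V at #.../#.../..## | V01=-1→##../##../..##; V02=+1→#.#./#.#./..##*; V03=-1→#..#/#..#/..##; V11=-1→#.../##../.###
ply 2, H at #.#./#.#./..## | H20=-1→#.#./#.#./####*
ply 3, V at #.#./#.#./#### | V01=+1→###./###./####*; V03=+1→#.##/#.##/####
ply 4: ###./###./#### is terminal -1 (H); from #.../#.../..## depth 6

V winning at [#.../#.../..##]: True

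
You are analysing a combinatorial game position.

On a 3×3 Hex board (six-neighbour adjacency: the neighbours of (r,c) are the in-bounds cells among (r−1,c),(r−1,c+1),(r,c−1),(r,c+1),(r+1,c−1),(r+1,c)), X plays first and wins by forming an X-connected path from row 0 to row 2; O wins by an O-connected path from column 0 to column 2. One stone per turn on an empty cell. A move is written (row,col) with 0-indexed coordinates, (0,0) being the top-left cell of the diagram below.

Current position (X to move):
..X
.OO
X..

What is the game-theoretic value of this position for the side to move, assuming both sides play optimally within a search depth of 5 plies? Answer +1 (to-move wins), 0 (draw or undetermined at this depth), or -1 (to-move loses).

p1 X@[..X/.OO/X..]: (0,0)[X.X/.OO/X..]-1 (0,1)[.XX/.OO/X..]-1 (1,0)[..X/XOO/X..]+1* (2,1)[..X/.OO/XX.]-1 (2,2)[..X/.OO/X.X]-1
p2 O@[..X/XOO/X..]: (0,0)[O.X/XOO/X..]-1* (0,1)[.OX/XOO/X..]-1 (2,1)[..X/XOO/XO.]-1 (2,2)[..X/XOO/X.O]-1
p3 X@[O.X/XOO/X..]: (0,1)[OXX/XOO/X..]+1* (2,1)[O.X/XOO/XX.]-1 (2,2)[O.X/XOO/X.X]-1
p4 O@[OXX/XOO/X..] terminal -1; root [..X/.OO/X..] d5

value(..X/.OO/X.., X) = +1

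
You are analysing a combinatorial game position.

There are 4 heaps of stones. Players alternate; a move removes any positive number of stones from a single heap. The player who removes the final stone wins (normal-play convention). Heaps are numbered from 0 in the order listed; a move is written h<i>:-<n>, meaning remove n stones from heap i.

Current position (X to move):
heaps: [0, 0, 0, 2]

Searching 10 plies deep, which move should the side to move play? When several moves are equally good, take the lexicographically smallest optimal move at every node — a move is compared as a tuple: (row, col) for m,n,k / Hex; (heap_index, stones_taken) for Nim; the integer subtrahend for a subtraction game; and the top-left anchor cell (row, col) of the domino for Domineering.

X's best at [(0,0,0,2)]: h3:-2

p1 X@[(0,0,0,2)]: h3:-1[(0,0,0,1)]-1 h3:-2[(0,0,0,0)]+1*
p2 O@[(0,0,0,0)] terminal -1; root [(0,0,0,2)] d10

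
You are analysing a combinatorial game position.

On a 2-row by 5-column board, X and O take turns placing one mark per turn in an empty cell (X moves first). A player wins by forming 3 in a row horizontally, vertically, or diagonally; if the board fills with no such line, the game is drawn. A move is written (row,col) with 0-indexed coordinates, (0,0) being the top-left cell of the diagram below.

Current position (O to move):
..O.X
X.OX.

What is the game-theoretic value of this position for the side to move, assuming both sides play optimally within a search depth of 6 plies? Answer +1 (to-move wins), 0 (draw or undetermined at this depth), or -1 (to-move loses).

value(..O.X/X.OX., O) = +1

ply 1, O at ..O.X/X.OX. | (0,0)=+0→O.O.X/X.OX.; (0,1)=+1→.OO.X/X.OX.*; (0,3)=+0→..OOX/X.OX.; (1,1)=+0→..O.X/XOOX.; (1,4)=+0→..O.X/X.OXO
ply 2, X at .OO.X/X.OX. | (0,0)=-1→XOO.X/X.OX.*; (0,3)=-1→.OOXX/X.OX.; (1,1)=-1→.OO.X/XXOX.; (1,4)=-1→.OO.X/X.OXX
ply 3, O at XOO.X/X.OX. | (0,3)=+1→XOOOX/X.OX.*; (1,1)=+0→XOO.X/XOOX.; (1,4)=+0→XOO.X/X.OXO
ply 4: XOOOX/X.OX. is terminal -1 (X); from ..O.X/X.OX. depth 6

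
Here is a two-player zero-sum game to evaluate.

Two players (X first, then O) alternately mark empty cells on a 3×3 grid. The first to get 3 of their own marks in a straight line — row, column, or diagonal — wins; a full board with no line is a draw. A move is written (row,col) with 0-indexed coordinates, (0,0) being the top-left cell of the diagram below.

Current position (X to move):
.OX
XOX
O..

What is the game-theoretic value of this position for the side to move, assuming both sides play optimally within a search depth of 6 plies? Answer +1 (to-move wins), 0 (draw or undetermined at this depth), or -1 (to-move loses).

[.OX/XOX/O..] X move#1: (0,0):-1/XOX/XOX/O.., (2,1):+0/.OX/XOX/OX., (2,2):+1/.OX/XOX/O.X*
[.OX/XOX/O.X] end (terminal -1, O#2); searched .OX/XOX/O.. to 6

value(.OX/XOX/O.., X) = +1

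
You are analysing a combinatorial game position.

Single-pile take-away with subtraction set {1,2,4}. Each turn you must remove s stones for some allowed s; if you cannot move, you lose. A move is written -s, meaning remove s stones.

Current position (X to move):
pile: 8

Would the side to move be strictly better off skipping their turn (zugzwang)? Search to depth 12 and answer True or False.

[8] X move#1: -1:-1/7, -2:+1/6*, -4:-1/4
[6] O move#2: -1:-1/5*, -2:-1/4, -4:-1/2
[5] X move#3: -1:-1/4, -2:+1/3*, -4:-1/1
[3] O move#4: -1:-1/2*, -2:-1/1
[2] X move#5: -1:-1/1, -2:+1/0*
[0] end (terminal -1, O#6); searched 8 to 12
if X skipped the turn, O would face:
~ [8] O move#1: -1:-1/7, -2:+1/6*, -4:-1/4
~ [6] X move#2: -1:-1/5*, -2:-1/4, -4:-1/2
~ [5] O move#3: -1:-1/4, -2:+1/3*, -4:-1/1
~ [3] X move#4: -1:-1/2*, -2:-1/1
~ [2] O move#5: -1:-1/1, -2:+1/0*
~ [0] end (terminal -1, X#6); searched 8 to 12
compare (X): move=+1 vs pass=-1

zugzwang(8, X) = False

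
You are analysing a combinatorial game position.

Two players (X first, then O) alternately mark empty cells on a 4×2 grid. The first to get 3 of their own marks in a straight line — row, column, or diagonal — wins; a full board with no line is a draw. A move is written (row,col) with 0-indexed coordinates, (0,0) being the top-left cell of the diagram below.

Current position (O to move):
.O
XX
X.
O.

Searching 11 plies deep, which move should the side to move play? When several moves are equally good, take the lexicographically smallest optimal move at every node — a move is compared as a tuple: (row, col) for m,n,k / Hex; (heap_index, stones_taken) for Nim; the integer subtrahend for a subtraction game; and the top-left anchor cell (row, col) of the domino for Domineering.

O's best at [.O/XX/X./O.]: (0,0)

[.O/XX/X./O.] O move#1: (0,0):+0/OO/XX/X./O.*, (2,1):-1/.O/XX/XO/O., (3,1):-1/.O/XX/X./OO
[OO/XX/X./O.] X move#2: (2,1):+0/OO/XX/XX/O.*, (3,1):+0/OO/XX/X./OX
[OO/XX/XX/O.] O move#3: (3,1):+0/OO/XX/XX/OO*
[OO/XX/XX/OO] end (terminal +0, X#4); searched .O/XX/X./O. to 11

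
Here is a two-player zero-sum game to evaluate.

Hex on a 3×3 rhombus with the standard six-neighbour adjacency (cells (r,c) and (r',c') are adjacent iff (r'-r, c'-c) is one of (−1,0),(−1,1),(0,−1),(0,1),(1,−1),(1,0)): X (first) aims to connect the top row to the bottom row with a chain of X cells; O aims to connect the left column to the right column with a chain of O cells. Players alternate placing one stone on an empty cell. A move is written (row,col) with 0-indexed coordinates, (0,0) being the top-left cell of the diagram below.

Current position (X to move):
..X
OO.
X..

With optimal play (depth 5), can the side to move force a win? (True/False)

X winning at [..X/OO./X..]: True

ply 1, X at ..X/OO./X.. | (0,0)=-1→X.X/OO./X..; (0,1)=-1→.XX/OO./X..; (1,2)=+1→..X/OOX/X..*; (2,1)=-1→..X/OO./XX.; (2,2)=-1→..X/OO./X.X
ply 2, O at ..X/OOX/X.. | (0,0)=-1→O.X/OOX/X..*; (0,1)=-1→.OX/OOX/X..; (2,1)=-1→..X/OOX/XO.; (2,2)=-1→..X/OOX/X.O
ply 3, X at O.X/OOX/X.. | (0,1)=+1→OXX/OOX/X..*; (2,1)=+1→O.X/OOX/XX.; (2,2)=+1→O.X/OOX/X.X
ply 4, O at OXX/OOX/X.. | (2,1)=-1→OXX/OOX/XO.*; (2,2)=-1→OXX/OOX/X.O
ply 5, X at OXX/OOX/XO. | (2,2)=+1→OXX/OOX/XOX*
ply 6: OXX/OOX/XOX is terminal -1 (O); from ..X/OO./X.. depth 5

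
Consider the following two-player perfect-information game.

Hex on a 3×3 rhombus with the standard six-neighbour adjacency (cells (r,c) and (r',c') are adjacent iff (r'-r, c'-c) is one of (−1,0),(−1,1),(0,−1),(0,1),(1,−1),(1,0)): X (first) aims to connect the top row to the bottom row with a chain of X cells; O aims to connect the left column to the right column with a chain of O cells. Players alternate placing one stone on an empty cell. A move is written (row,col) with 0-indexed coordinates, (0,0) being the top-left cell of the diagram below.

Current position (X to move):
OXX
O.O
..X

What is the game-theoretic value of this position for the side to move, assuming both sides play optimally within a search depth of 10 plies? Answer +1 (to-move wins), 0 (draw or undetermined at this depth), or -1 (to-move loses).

value(OXX/O.O/..X, X) = +1

ply 1, X at OXX/O.O/..X | (1,1)=+1→OXX/OXO/..X*; (2,0)=-1→OXX/O.O/X.X; (2,1)=-1→OXX/O.O/.XX
ply 2, O at OXX/OXO/..X | (2,0)=-1→OXX/OXO/O.X*; (2,1)=-1→OXX/OXO/.OX
ply 3, X at OXX/OXO/O.X | (2,1)=+1→OXX/OXO/OXX*
ply 4: OXX/OXO/OXX is terminal -1 (O); from OXX/O.O/..X depth 10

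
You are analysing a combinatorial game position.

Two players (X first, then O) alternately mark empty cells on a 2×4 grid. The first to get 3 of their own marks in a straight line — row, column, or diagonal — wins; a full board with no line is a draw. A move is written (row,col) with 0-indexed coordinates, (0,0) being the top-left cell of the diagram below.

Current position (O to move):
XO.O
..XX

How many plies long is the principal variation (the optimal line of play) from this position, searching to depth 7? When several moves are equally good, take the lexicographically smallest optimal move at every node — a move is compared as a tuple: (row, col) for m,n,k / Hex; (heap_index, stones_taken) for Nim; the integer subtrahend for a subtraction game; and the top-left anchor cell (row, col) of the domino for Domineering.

PV length from [XO.O/..XX]: 1 ply

ply 1, O at XO.O/..XX | (0,2)=+1→XOOO/..XX*; (1,0)=-1→XO.O/O.XX; (1,1)=+0→XO.O/.OXX
ply 2: XOOO/..XX is terminal -1 (X); from XO.O/..XX depth 7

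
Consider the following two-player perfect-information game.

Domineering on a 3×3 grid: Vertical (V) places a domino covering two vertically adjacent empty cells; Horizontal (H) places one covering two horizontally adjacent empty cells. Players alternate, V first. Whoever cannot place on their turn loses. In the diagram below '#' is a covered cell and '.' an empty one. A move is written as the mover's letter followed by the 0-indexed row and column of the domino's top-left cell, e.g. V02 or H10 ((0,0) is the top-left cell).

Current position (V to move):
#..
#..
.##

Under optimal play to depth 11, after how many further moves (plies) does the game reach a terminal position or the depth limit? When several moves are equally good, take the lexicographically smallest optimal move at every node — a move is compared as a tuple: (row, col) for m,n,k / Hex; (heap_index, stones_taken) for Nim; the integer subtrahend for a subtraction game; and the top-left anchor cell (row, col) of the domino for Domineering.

ply 1, V at #../#../.## | V01=+1→##./##./.##*; V02=+1→#.#/#.#/.##
ply 2: ##./##./.## is terminal -1 (H); from #../#../.## depth 11

PV length from [#../#../.##]: 1 ply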